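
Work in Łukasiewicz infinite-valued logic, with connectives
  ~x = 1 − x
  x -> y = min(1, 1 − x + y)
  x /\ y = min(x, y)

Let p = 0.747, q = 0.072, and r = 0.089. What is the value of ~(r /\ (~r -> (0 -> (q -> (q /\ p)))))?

0.911

~r = 1 − 0.089 = 0.911
q /\ p = min(0.072, 0.747) = 0.072
q -> (q /\ p) = min(1, 1 − 0.072 + 0.072) = min(1, 1.000) = 1.000
0 -> (q -> (q /\ p)) = min(1, 1 − 0.000 + 1.000) = min(1, 2.000) = 1.000
~r -> (0 -> (q -> (q /\ p))) = min(1, 1 − 0.911 + 1.000) = min(1, 1.089) = 1.000
r /\ (~r -> (0 -> (q -> (q /\ p)))) = min(0.089, 1.000) = 0.089
~(r /\ (~r -> (0 -> (q -> (q /\ p))))) = 1 − 0.089 = 0.911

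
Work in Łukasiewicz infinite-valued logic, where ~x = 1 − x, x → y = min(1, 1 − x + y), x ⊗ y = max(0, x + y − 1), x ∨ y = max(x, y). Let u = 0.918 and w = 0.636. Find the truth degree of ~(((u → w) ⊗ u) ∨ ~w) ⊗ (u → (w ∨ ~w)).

0.082

u → w = min(1, 1 − 0.918 + 0.636) = min(1, 0.718) = 0.718
(u → w) ⊗ u = max(0, 0.718 + 0.918 − 1) = max(0, 0.636) = 0.636
~w = 1 − 0.636 = 0.364
((u → w) ⊗ u) ∨ ~w = max(0.636, 0.364) = 0.636
~(((u → w) ⊗ u) ∨ ~w) = 1 − 0.636 = 0.364
w ∨ ~w = max(0.636, 0.364) = 0.636
u → (w ∨ ~w) = min(1, 1 − 0.918 + 0.636) = min(1, 0.718) = 0.718
~(((u → w) ⊗ u) ∨ ~w) ⊗ (u → (w ∨ ~w)) = max(0, 0.364 + 0.718 − 1) = max(0, 0.082) = 0.082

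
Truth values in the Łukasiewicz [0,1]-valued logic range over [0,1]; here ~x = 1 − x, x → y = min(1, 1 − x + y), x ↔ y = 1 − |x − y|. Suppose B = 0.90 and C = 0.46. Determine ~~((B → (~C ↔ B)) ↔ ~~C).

0.72

~C = 1 − 0.46 = 0.54
~C ↔ B = 1 − |0.54 − 0.90| = 1 − 0.36 = 0.64
B → (~C ↔ B) = min(1, 1 − 0.90 + 0.64) = min(1, 0.74) = 0.74
~~C = 1 − 0.54 = 0.46
(B → (~C ↔ B)) ↔ ~~C = 1 − |0.74 − 0.46| = 1 − 0.28 = 0.72
~((B → (~C ↔ B)) ↔ ~~C) = 1 − 0.72 = 0.28
~~((B → (~C ↔ B)) ↔ ~~C) = 1 − 0.28 = 0.72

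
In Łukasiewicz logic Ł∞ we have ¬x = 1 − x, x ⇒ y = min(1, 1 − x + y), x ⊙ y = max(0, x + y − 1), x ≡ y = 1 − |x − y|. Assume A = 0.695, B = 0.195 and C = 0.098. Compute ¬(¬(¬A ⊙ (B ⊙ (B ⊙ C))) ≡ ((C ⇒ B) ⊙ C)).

¬A = 1 − 0.695 = 0.305
B ⊙ C = max(0, 0.195 + 0.098 − 1) = max(0, -0.707) = 0.000
B ⊙ (B ⊙ C) = max(0, 0.195 + 0.000 − 1) = max(0, -0.805) = 0.000
¬A ⊙ (B ⊙ (B ⊙ C)) = max(0, 0.305 + 0.000 − 1) = max(0, -0.695) = 0.000
¬(¬A ⊙ (B ⊙ (B ⊙ C))) = 1 − 0.000 = 1.000
C ⇒ B = min(1, 1 − 0.098 + 0.195) = min(1, 1.097) = 1.000
(C ⇒ B) ⊙ C = max(0, 1.000 + 0.098 − 1) = max(0, 0.098) = 0.098
¬(¬A ⊙ (B ⊙ (B ⊙ C))) ≡ ((C ⇒ B) ⊙ C) = 1 − |1.000 − 0.098| = 1 − 0.902 = 0.098
¬(¬(¬A ⊙ (B ⊙ (B ⊙ C))) ≡ ((C ⇒ B) ⊙ C)) = 1 − 0.098 = 0.902

0.902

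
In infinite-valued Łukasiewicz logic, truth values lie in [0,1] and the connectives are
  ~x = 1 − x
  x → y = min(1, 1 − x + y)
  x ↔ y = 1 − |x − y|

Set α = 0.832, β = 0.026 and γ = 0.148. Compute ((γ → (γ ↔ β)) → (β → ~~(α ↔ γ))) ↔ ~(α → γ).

γ ↔ β = 1 − |0.148 − 0.026| = 1 − 0.122 = 0.878
γ → (γ ↔ β) = min(1, 1 − 0.148 + 0.878) = min(1, 1.730) = 1.000
α ↔ γ = 1 − |0.832 − 0.148| = 1 − 0.684 = 0.316
~(α ↔ γ) = 1 − 0.316 = 0.684
~~(α ↔ γ) = 1 − 0.684 = 0.316
β → ~~(α ↔ γ) = min(1, 1 − 0.026 + 0.316) = min(1, 1.290) = 1.000
(γ → (γ ↔ β)) → (β → ~~(α ↔ γ)) = min(1, 1 − 1.000 + 1.000) = min(1, 1.000) = 1.000
α → γ = min(1, 1 − 0.832 + 0.148) = min(1, 0.316) = 0.316
~(α → γ) = 1 − 0.316 = 0.684
((γ → (γ ↔ β)) → (β → ~~(α ↔ γ))) ↔ ~(α → γ) = 1 − |1.000 − 0.684| = 1 − 0.316 = 0.684

0.684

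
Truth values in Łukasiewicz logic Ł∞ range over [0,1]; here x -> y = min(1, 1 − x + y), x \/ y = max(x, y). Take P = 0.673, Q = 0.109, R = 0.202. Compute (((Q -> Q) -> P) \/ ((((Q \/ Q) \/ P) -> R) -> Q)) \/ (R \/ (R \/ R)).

Q -> Q = min(1, 1 − 0.109 + 0.109) = min(1, 1.000) = 1.000
(Q -> Q) -> P = min(1, 1 − 1.000 + 0.673) = min(1, 0.673) = 0.673
Q \/ Q = max(0.109, 0.109) = 0.109
(Q \/ Q) \/ P = max(0.109, 0.673) = 0.673
((Q \/ Q) \/ P) -> R = min(1, 1 − 0.673 + 0.202) = min(1, 0.529) = 0.529
(((Q \/ Q) \/ P) -> R) -> Q = min(1, 1 − 0.529 + 0.109) = min(1, 0.580) = 0.580
((Q -> Q) -> P) \/ ((((Q \/ Q) \/ P) -> R) -> Q) = max(0.673, 0.580) = 0.673
R \/ R = max(0.202, 0.202) = 0.202
R \/ (R \/ R) = max(0.202, 0.202) = 0.202
(((Q -> Q) -> P) \/ ((((Q \/ Q) \/ P) -> R) -> Q)) \/ (R \/ (R \/ R)) = max(0.673, 0.202) = 0.673

0.673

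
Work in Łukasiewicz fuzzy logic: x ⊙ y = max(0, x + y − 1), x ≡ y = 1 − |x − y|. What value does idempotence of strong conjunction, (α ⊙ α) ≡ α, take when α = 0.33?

0.67

α ⊙ α = max(0, 0.33 + 0.33 − 1) = max(0, -0.34) = 0.00
(α ⊙ α) ≡ α = 1 − |0.00 − 0.33| = 1 − 0.33 = 0.67
(The value 0.67 < 1 shows this instance is not satisfied; fails in Ł∞ since a ⊗ a = max(0, 2a−1) ≠ a in general.)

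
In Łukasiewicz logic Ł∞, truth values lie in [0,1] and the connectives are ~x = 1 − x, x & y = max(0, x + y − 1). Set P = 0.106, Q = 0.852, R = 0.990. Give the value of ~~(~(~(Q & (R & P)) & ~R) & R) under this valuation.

0.980

R & P = max(0, 0.990 + 0.106 − 1) = max(0, 0.096) = 0.096
Q & (R & P) = max(0, 0.852 + 0.096 − 1) = max(0, -0.052) = 0.000
~(Q & (R & P)) = 1 − 0.000 = 1.000
~R = 1 − 0.990 = 0.010
~(Q & (R & P)) & ~R = max(0, 1.000 + 0.010 − 1) = max(0, 0.010) = 0.010
~(~(Q & (R & P)) & ~R) = 1 − 0.010 = 0.990
~(~(Q & (R & P)) & ~R) & R = max(0, 0.990 + 0.990 − 1) = max(0, 0.980) = 0.980
~(~(~(Q & (R & P)) & ~R) & R) = 1 − 0.980 = 0.020
~~(~(~(Q & (R & P)) & ~R) & R) = 1 − 0.020 = 0.980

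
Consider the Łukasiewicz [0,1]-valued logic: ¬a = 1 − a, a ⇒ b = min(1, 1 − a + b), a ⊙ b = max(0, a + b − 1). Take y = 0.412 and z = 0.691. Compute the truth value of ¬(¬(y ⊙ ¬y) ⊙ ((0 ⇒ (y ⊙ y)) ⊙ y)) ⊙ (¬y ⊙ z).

0.000

¬y = 1 − 0.412 = 0.588
y ⊙ ¬y = max(0, 0.412 + 0.588 − 1) = max(0, 0.000) = 0.000
¬(y ⊙ ¬y) = 1 − 0.000 = 1.000
y ⊙ y = max(0, 0.412 + 0.412 − 1) = max(0, -0.176) = 0.000
0 ⇒ (y ⊙ y) = min(1, 1 − 0.000 + 0.000) = min(1, 1.000) = 1.000
(0 ⇒ (y ⊙ y)) ⊙ y = max(0, 1.000 + 0.412 − 1) = max(0, 0.412) = 0.412
¬(y ⊙ ¬y) ⊙ ((0 ⇒ (y ⊙ y)) ⊙ y) = max(0, 1.000 + 0.412 − 1) = max(0, 0.412) = 0.412
¬(¬(y ⊙ ¬y) ⊙ ((0 ⇒ (y ⊙ y)) ⊙ y)) = 1 − 0.412 = 0.588
¬y ⊙ z = max(0, 0.588 + 0.691 − 1) = max(0, 0.279) = 0.279
¬(¬(y ⊙ ¬y) ⊙ ((0 ⇒ (y ⊙ y)) ⊙ y)) ⊙ (¬y ⊙ z) = max(0, 0.588 + 0.279 − 1) = max(0, -0.133) = 0.000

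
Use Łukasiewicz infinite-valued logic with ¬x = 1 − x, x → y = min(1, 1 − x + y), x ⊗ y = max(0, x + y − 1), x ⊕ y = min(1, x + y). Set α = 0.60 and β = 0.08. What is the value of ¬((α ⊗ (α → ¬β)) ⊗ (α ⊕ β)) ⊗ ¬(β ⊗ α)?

¬β = 1 − 0.08 = 0.92
α → ¬β = min(1, 1 − 0.60 + 0.92) = min(1, 1.32) = 1.00
α ⊗ (α → ¬β) = max(0, 0.60 + 1.00 − 1) = max(0, 0.60) = 0.60
α ⊕ β = min(1, 0.60 + 0.08) = min(1, 0.68) = 0.68
(α ⊗ (α → ¬β)) ⊗ (α ⊕ β) = max(0, 0.60 + 0.68 − 1) = max(0, 0.28) = 0.28
¬((α ⊗ (α → ¬β)) ⊗ (α ⊕ β)) = 1 − 0.28 = 0.72
β ⊗ α = max(0, 0.08 + 0.60 − 1) = max(0, -0.32) = 0.00
¬(β ⊗ α) = 1 − 0.00 = 1.00
¬((α ⊗ (α → ¬β)) ⊗ (α ⊕ β)) ⊗ ¬(β ⊗ α) = max(0, 0.72 + 1.00 − 1) = max(0, 0.72) = 0.72

0.72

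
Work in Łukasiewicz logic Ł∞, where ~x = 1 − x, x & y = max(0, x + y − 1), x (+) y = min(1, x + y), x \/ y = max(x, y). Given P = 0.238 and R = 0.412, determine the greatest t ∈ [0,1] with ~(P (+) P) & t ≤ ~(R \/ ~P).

0.714

P (+) P = min(1, 0.238 + 0.238) = min(1, 0.476) = 0.476
~(P (+) P) = 1 − 0.476 = 0.524
So the left factor is ~(P (+) P) = 0.524.
~P = 1 − 0.238 = 0.762
R \/ ~P = max(0.412, 0.762) = 0.762
~(R \/ ~P) = 1 − 0.762 = 0.238
So the right-hand bound is ~(R \/ ~P) = 0.238.
The residuum of the Łukasiewicz t-norm gives the supremum: min(1, 1 − 0.524 + 0.238).
1 − 0.524 + 0.238 = 0.714, so t = min(1, 0.714) = 0.714.
Check: 0.524 & 0.714 = max(0, 0.238) = 0.238 ≤ 0.238.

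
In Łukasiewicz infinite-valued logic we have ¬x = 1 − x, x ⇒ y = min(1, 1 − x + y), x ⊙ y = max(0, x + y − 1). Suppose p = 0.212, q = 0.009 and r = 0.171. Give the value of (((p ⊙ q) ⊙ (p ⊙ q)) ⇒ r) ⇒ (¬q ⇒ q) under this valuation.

0.018

p ⊙ q = max(0, 0.212 + 0.009 − 1) = max(0, -0.779) = 0.000
(p ⊙ q) ⊙ (p ⊙ q) = max(0, 0.000 + 0.000 − 1) = max(0, -1.000) = 0.000
((p ⊙ q) ⊙ (p ⊙ q)) ⇒ r = min(1, 1 − 0.000 + 0.171) = min(1, 1.171) = 1.000
¬q = 1 − 0.009 = 0.991
¬q ⇒ q = min(1, 1 − 0.991 + 0.009) = min(1, 0.018) = 0.018
(((p ⊙ q) ⊙ (p ⊙ q)) ⇒ r) ⇒ (¬q ⇒ q) = min(1, 1 − 1.000 + 0.018) = min(1, 0.018) = 0.018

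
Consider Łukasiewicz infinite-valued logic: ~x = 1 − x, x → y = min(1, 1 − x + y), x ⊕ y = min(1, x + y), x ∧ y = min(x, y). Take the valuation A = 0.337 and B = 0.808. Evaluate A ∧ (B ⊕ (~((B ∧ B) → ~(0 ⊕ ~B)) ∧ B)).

B ∧ B = min(0.808, 0.808) = 0.808
~B = 1 − 0.808 = 0.192
0 ⊕ ~B = min(1, 0.000 + 0.192) = min(1, 0.192) = 0.192
~(0 ⊕ ~B) = 1 − 0.192 = 0.808
(B ∧ B) → ~(0 ⊕ ~B) = min(1, 1 − 0.808 + 0.808) = min(1, 1.000) = 1.000
~((B ∧ B) → ~(0 ⊕ ~B)) = 1 − 1.000 = 0.000
~((B ∧ B) → ~(0 ⊕ ~B)) ∧ B = min(0.000, 0.808) = 0.000
B ⊕ (~((B ∧ B) → ~(0 ⊕ ~B)) ∧ B) = min(1, 0.808 + 0.000) = min(1, 0.808) = 0.808
A ∧ (B ⊕ (~((B ∧ B) → ~(0 ⊕ ~B)) ∧ B)) = min(0.337, 0.808) = 0.337

0.337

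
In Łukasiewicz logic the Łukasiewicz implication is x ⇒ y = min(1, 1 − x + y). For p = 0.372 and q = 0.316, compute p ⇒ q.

p ⇒ q = min(1, 1 − 0.372 + 0.316) = min(1, 0.944) = 0.944
For comparison, the Gödel implication (1 if x ≤ y else y) would give 0.316.

0.944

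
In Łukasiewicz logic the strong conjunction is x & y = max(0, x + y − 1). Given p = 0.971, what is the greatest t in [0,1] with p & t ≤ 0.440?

0.469

The residuum of the Łukasiewicz t-norm gives the supremum: min(1, 1 − 0.971 + 0.440).
1 − 0.971 + 0.440 = 0.469, so t = min(1, 0.469) = 0.469.
Check: 0.971 & 0.469 = max(0, 0.440) = 0.440 ≤ 0.440.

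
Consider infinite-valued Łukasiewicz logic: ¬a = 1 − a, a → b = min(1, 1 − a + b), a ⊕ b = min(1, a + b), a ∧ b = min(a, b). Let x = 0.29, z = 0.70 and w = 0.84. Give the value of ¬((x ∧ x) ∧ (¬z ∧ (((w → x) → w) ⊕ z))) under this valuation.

x ∧ x = min(0.29, 0.29) = 0.29
¬z = 1 − 0.70 = 0.30
w → x = min(1, 1 − 0.84 + 0.29) = min(1, 0.45) = 0.45
(w → x) → w = min(1, 1 − 0.45 + 0.84) = min(1, 1.39) = 1.00
((w → x) → w) ⊕ z = min(1, 1.00 + 0.70) = min(1, 1.70) = 1.00
¬z ∧ (((w → x) → w) ⊕ z) = min(0.30, 1.00) = 0.30
(x ∧ x) ∧ (¬z ∧ (((w → x) → w) ⊕ z)) = min(0.29, 0.30) = 0.29
¬((x ∧ x) ∧ (¬z ∧ (((w → x) → w) ⊕ z))) = 1 − 0.29 = 0.71

0.71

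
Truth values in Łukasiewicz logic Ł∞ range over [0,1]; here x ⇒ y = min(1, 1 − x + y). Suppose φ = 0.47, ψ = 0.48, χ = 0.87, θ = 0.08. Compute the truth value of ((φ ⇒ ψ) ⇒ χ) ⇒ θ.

φ ⇒ ψ = min(1, 1 − 0.47 + 0.48) = min(1, 1.01) = 1.00
(φ ⇒ ψ) ⇒ χ = min(1, 1 − 1.00 + 0.87) = min(1, 0.87) = 0.87
((φ ⇒ ψ) ⇒ χ) ⇒ θ = min(1, 1 − 0.87 + 0.08) = min(1, 0.21) = 0.21

0.21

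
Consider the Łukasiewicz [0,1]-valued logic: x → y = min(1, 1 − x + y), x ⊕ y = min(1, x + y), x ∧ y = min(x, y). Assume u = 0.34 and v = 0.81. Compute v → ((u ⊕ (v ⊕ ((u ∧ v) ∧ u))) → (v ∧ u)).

0.53

u ∧ v = min(0.34, 0.81) = 0.34
(u ∧ v) ∧ u = min(0.34, 0.34) = 0.34
v ⊕ ((u ∧ v) ∧ u) = min(1, 0.81 + 0.34) = min(1, 1.15) = 1.00
u ⊕ (v ⊕ ((u ∧ v) ∧ u)) = min(1, 0.34 + 1.00) = min(1, 1.34) = 1.00
v ∧ u = min(0.81, 0.34) = 0.34
(u ⊕ (v ⊕ ((u ∧ v) ∧ u))) → (v ∧ u) = min(1, 1 − 1.00 + 0.34) = min(1, 0.34) = 0.34
v → ((u ⊕ (v ⊕ ((u ∧ v) ∧ u))) → (v ∧ u)) = min(1, 1 − 0.81 + 0.34) = min(1, 0.53) = 0.53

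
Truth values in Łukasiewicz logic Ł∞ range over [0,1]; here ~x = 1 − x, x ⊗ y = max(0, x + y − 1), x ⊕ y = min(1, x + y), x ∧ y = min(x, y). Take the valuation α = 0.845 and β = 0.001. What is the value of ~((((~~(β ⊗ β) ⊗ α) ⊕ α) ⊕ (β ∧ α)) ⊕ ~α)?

0.000

β ⊗ β = max(0, 0.001 + 0.001 − 1) = max(0, -0.998) = 0.000
~(β ⊗ β) = 1 − 0.000 = 1.000
~~(β ⊗ β) = 1 − 1.000 = 0.000
~~(β ⊗ β) ⊗ α = max(0, 0.000 + 0.845 − 1) = max(0, -0.155) = 0.000
(~~(β ⊗ β) ⊗ α) ⊕ α = min(1, 0.000 + 0.845) = min(1, 0.845) = 0.845
β ∧ α = min(0.001, 0.845) = 0.001
((~~(β ⊗ β) ⊗ α) ⊕ α) ⊕ (β ∧ α) = min(1, 0.845 + 0.001) = min(1, 0.846) = 0.846
~α = 1 − 0.845 = 0.155
(((~~(β ⊗ β) ⊗ α) ⊕ α) ⊕ (β ∧ α)) ⊕ ~α = min(1, 0.846 + 0.155) = min(1, 1.001) = 1.000
~((((~~(β ⊗ β) ⊗ α) ⊕ α) ⊕ (β ∧ α)) ⊕ ~α) = 1 − 1.000 = 0.000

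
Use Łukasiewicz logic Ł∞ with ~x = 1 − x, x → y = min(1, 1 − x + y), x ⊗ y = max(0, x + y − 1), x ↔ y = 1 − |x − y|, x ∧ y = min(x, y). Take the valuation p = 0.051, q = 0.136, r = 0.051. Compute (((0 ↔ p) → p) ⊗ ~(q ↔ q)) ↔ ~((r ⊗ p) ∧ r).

0.000

0 ↔ p = 1 − |0.000 − 0.051| = 1 − 0.051 = 0.949
(0 ↔ p) → p = min(1, 1 − 0.949 + 0.051) = min(1, 0.102) = 0.102
q ↔ q = 1 − |0.136 − 0.136| = 1 − 0.000 = 1.000
~(q ↔ q) = 1 − 1.000 = 0.000
((0 ↔ p) → p) ⊗ ~(q ↔ q) = max(0, 0.102 + 0.000 − 1) = max(0, -0.898) = 0.000
r ⊗ p = max(0, 0.051 + 0.051 − 1) = max(0, -0.898) = 0.000
(r ⊗ p) ∧ r = min(0.000, 0.051) = 0.000
~((r ⊗ p) ∧ r) = 1 − 0.000 = 1.000
(((0 ↔ p) → p) ⊗ ~(q ↔ q)) ↔ ~((r ⊗ p) ∧ r) = 1 − |0.000 − 1.000| = 1 − 1.000 = 0.000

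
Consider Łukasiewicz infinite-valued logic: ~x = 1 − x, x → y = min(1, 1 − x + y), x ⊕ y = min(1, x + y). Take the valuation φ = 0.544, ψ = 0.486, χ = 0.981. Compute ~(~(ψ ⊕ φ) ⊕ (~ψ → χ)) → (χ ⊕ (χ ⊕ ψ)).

ψ ⊕ φ = min(1, 0.486 + 0.544) = min(1, 1.030) = 1.000
~(ψ ⊕ φ) = 1 − 1.000 = 0.000
~ψ = 1 − 0.486 = 0.514
~ψ → χ = min(1, 1 − 0.514 + 0.981) = min(1, 1.467) = 1.000
~(ψ ⊕ φ) ⊕ (~ψ → χ) = min(1, 0.000 + 1.000) = min(1, 1.000) = 1.000
~(~(ψ ⊕ φ) ⊕ (~ψ → χ)) = 1 − 1.000 = 0.000
χ ⊕ ψ = min(1, 0.981 + 0.486) = min(1, 1.467) = 1.000
χ ⊕ (χ ⊕ ψ) = min(1, 0.981 + 1.000) = min(1, 1.981) = 1.000
~(~(ψ ⊕ φ) ⊕ (~ψ → χ)) → (χ ⊕ (χ ⊕ ψ)) = min(1, 1 − 0.000 + 1.000) = min(1, 2.000) = 1.000

1.000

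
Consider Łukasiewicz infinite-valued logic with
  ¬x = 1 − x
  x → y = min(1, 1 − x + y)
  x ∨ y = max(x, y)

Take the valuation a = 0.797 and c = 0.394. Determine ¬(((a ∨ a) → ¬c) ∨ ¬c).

0.191

a ∨ a = max(0.797, 0.797) = 0.797
¬c = 1 − 0.394 = 0.606
(a ∨ a) → ¬c = min(1, 1 − 0.797 + 0.606) = min(1, 0.809) = 0.809
((a ∨ a) → ¬c) ∨ ¬c = max(0.809, 0.606) = 0.809
¬(((a ∨ a) → ¬c) ∨ ¬c) = 1 − 0.809 = 0.191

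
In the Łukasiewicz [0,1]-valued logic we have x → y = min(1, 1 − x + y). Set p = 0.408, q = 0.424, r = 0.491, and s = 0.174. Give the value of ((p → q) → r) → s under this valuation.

0.683

p → q = min(1, 1 − 0.408 + 0.424) = min(1, 1.016) = 1.000
(p → q) → r = min(1, 1 − 1.000 + 0.491) = min(1, 0.491) = 0.491
((p → q) → r) → s = min(1, 1 − 0.491 + 0.174) = min(1, 0.683) = 0.683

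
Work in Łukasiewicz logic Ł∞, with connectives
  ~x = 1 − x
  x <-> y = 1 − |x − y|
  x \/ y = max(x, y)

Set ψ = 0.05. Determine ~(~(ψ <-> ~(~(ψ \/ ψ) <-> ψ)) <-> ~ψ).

0.10

ψ \/ ψ = max(0.05, 0.05) = 0.05
~(ψ \/ ψ) = 1 − 0.05 = 0.95
~(ψ \/ ψ) <-> ψ = 1 − |0.95 − 0.05| = 1 − 0.90 = 0.10
~(~(ψ \/ ψ) <-> ψ) = 1 − 0.10 = 0.90
ψ <-> ~(~(ψ \/ ψ) <-> ψ) = 1 − |0.05 − 0.90| = 1 − 0.85 = 0.15
~(ψ <-> ~(~(ψ \/ ψ) <-> ψ)) = 1 − 0.15 = 0.85
~ψ = 1 − 0.05 = 0.95
~(ψ <-> ~(~(ψ \/ ψ) <-> ψ)) <-> ~ψ = 1 − |0.85 − 0.95| = 1 − 0.10 = 0.90
~(~(ψ <-> ~(~(ψ \/ ψ) <-> ψ)) <-> ~ψ) = 1 − 0.90 = 0.10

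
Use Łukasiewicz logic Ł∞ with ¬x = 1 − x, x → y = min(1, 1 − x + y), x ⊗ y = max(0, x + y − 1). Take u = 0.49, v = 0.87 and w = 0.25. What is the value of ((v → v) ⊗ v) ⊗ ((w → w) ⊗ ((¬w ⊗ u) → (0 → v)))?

v → v = min(1, 1 − 0.87 + 0.87) = min(1, 1.00) = 1.00
(v → v) ⊗ v = max(0, 1.00 + 0.87 − 1) = max(0, 0.87) = 0.87
w → w = min(1, 1 − 0.25 + 0.25) = min(1, 1.00) = 1.00
¬w = 1 − 0.25 = 0.75
¬w ⊗ u = max(0, 0.75 + 0.49 − 1) = max(0, 0.24) = 0.24
0 → v = min(1, 1 − 0.00 + 0.87) = min(1, 1.87) = 1.00
(¬w ⊗ u) → (0 → v) = min(1, 1 − 0.24 + 1.00) = min(1, 1.76) = 1.00
(w → w) ⊗ ((¬w ⊗ u) → (0 → v)) = max(0, 1.00 + 1.00 − 1) = max(0, 1.00) = 1.00
((v → v) ⊗ v) ⊗ ((w → w) ⊗ ((¬w ⊗ u) → (0 → v))) = max(0, 0.87 + 1.00 − 1) = max(0, 0.87) = 0.87

0.87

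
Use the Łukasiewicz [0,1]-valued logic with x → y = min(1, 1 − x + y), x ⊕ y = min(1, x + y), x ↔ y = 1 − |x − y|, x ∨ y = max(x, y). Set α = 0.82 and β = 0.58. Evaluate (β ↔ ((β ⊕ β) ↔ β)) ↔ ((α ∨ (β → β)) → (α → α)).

β ⊕ β = min(1, 0.58 + 0.58) = min(1, 1.16) = 1.00
(β ⊕ β) ↔ β = 1 − |1.00 − 0.58| = 1 − 0.42 = 0.58
β ↔ ((β ⊕ β) ↔ β) = 1 − |0.58 − 0.58| = 1 − 0.00 = 1.00
β → β = min(1, 1 − 0.58 + 0.58) = min(1, 1.00) = 1.00
α ∨ (β → β) = max(0.82, 1.00) = 1.00
α → α = min(1, 1 − 0.82 + 0.82) = min(1, 1.00) = 1.00
(α ∨ (β → β)) → (α → α) = min(1, 1 − 1.00 + 1.00) = min(1, 1.00) = 1.00
(β ↔ ((β ⊕ β) ↔ β)) ↔ ((α ∨ (β → β)) → (α → α)) = 1 − |1.00 − 1.00| = 1 − 0.00 = 1.00

1.00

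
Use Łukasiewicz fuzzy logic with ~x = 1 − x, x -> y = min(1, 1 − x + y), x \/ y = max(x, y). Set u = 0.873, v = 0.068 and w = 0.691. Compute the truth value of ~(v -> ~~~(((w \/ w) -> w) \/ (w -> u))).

0.068

w \/ w = max(0.691, 0.691) = 0.691
(w \/ w) -> w = min(1, 1 − 0.691 + 0.691) = min(1, 1.000) = 1.000
w -> u = min(1, 1 − 0.691 + 0.873) = min(1, 1.182) = 1.000
((w \/ w) -> w) \/ (w -> u) = max(1.000, 1.000) = 1.000
~(((w \/ w) -> w) \/ (w -> u)) = 1 − 1.000 = 0.000
~~(((w \/ w) -> w) \/ (w -> u)) = 1 − 0.000 = 1.000
~~~(((w \/ w) -> w) \/ (w -> u)) = 1 − 1.000 = 0.000
v -> ~~~(((w \/ w) -> w) \/ (w -> u)) = min(1, 1 − 0.068 + 0.000) = min(1, 0.932) = 0.932
~(v -> ~~~(((w \/ w) -> w) \/ (w -> u))) = 1 − 0.932 = 0.068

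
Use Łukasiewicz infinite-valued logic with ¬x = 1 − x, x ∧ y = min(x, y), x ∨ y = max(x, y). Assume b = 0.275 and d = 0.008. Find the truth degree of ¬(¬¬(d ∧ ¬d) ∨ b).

0.725

¬d = 1 − 0.008 = 0.992
d ∧ ¬d = min(0.008, 0.992) = 0.008
¬(d ∧ ¬d) = 1 − 0.008 = 0.992
¬¬(d ∧ ¬d) = 1 − 0.992 = 0.008
¬¬(d ∧ ¬d) ∨ b = max(0.008, 0.275) = 0.275
¬(¬¬(d ∧ ¬d) ∨ b) = 1 − 0.275 = 0.725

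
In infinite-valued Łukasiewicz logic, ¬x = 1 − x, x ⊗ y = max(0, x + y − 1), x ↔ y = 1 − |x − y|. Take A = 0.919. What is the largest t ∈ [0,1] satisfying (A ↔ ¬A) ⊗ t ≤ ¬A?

¬A = 1 − 0.919 = 0.081
A ↔ ¬A = 1 − |0.919 − 0.081| = 1 − 0.838 = 0.162
So the left factor is A ↔ ¬A = 0.162.
So the right-hand bound is ¬A = 0.081.
The residuum of the Łukasiewicz t-norm gives the supremum: min(1, 1 − 0.162 + 0.081).
1 − 0.162 + 0.081 = 0.919, so t = min(1, 0.919) = 0.919.
Check: 0.162 ⊗ 0.919 = max(0, 0.081) = 0.081 ≤ 0.081.

0.919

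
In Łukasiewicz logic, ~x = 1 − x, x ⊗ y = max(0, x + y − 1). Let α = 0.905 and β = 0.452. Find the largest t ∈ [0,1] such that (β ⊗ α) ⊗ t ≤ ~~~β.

β ⊗ α = max(0, 0.452 + 0.905 − 1) = max(0, 0.357) = 0.357
So the left factor is β ⊗ α = 0.357.
~β = 1 − 0.452 = 0.548
~~β = 1 − 0.548 = 0.452
~~~β = 1 − 0.452 = 0.548
So the right-hand bound is ~~~β = 0.548.
The residuum of the Łukasiewicz t-norm gives the supremum: min(1, 1 − 0.357 + 0.548).
1 − 0.357 + 0.548 = 1.191, so t = min(1, 1.191) = 1.000.
Check: 0.357 ⊗ 1.000 = max(0, 0.357) = 0.357 ≤ 0.548.

1.000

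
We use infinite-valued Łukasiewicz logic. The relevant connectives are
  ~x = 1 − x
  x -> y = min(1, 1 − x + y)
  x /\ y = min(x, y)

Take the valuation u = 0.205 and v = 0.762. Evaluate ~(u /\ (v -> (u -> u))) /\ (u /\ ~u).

0.205

u -> u = min(1, 1 − 0.205 + 0.205) = min(1, 1.000) = 1.000
v -> (u -> u) = min(1, 1 − 0.762 + 1.000) = min(1, 1.238) = 1.000
u /\ (v -> (u -> u)) = min(0.205, 1.000) = 0.205
~(u /\ (v -> (u -> u))) = 1 − 0.205 = 0.795
~u = 1 − 0.205 = 0.795
u /\ ~u = min(0.205, 0.795) = 0.205
~(u /\ (v -> (u -> u))) /\ (u /\ ~u) = min(0.795, 0.205) = 0.205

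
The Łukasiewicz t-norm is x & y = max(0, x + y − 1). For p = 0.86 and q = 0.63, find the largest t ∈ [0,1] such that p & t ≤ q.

The residuum of the Łukasiewicz t-norm gives the supremum: min(1, 1 − 0.86 + 0.63).
1 − 0.86 + 0.63 = 0.77, so t = min(1, 0.77) = 0.77.
Check: 0.86 & 0.77 = max(0, 0.63) = 0.63 ≤ 0.63.

0.77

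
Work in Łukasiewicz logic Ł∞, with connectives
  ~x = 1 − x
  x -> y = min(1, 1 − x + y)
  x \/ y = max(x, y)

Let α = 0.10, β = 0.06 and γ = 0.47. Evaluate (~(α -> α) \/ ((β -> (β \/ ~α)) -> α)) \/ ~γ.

0.53

α -> α = min(1, 1 − 0.10 + 0.10) = min(1, 1.00) = 1.00
~(α -> α) = 1 − 1.00 = 0.00
~α = 1 − 0.10 = 0.90
β \/ ~α = max(0.06, 0.90) = 0.90
β -> (β \/ ~α) = min(1, 1 − 0.06 + 0.90) = min(1, 1.84) = 1.00
(β -> (β \/ ~α)) -> α = min(1, 1 − 1.00 + 0.10) = min(1, 0.10) = 0.10
~(α -> α) \/ ((β -> (β \/ ~α)) -> α) = max(0.00, 0.10) = 0.10
~γ = 1 − 0.47 = 0.53
(~(α -> α) \/ ((β -> (β \/ ~α)) -> α)) \/ ~γ = max(0.10, 0.53) = 0.53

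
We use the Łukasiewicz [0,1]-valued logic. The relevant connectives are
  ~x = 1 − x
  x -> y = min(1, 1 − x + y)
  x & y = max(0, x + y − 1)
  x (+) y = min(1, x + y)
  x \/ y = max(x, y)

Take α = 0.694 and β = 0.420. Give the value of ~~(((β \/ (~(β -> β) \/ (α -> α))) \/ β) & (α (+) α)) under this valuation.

1.000

β -> β = min(1, 1 − 0.420 + 0.420) = min(1, 1.000) = 1.000
~(β -> β) = 1 − 1.000 = 0.000
α -> α = min(1, 1 − 0.694 + 0.694) = min(1, 1.000) = 1.000
~(β -> β) \/ (α -> α) = max(0.000, 1.000) = 1.000
β \/ (~(β -> β) \/ (α -> α)) = max(0.420, 1.000) = 1.000
(β \/ (~(β -> β) \/ (α -> α))) \/ β = max(1.000, 0.420) = 1.000
α (+) α = min(1, 0.694 + 0.694) = min(1, 1.388) = 1.000
((β \/ (~(β -> β) \/ (α -> α))) \/ β) & (α (+) α) = max(0, 1.000 + 1.000 − 1) = max(0, 1.000) = 1.000
~(((β \/ (~(β -> β) \/ (α -> α))) \/ β) & (α (+) α)) = 1 − 1.000 = 0.000
~~(((β \/ (~(β -> β) \/ (α -> α))) \/ β) & (α (+) α)) = 1 − 0.000 = 1.000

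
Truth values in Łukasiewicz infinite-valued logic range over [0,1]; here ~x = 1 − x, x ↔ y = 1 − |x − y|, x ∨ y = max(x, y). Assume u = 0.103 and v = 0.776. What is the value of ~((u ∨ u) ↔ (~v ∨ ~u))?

0.794

u ∨ u = max(0.103, 0.103) = 0.103
~v = 1 − 0.776 = 0.224
~u = 1 − 0.103 = 0.897
~v ∨ ~u = max(0.224, 0.897) = 0.897
(u ∨ u) ↔ (~v ∨ ~u) = 1 − |0.103 − 0.897| = 1 − 0.794 = 0.206
~((u ∨ u) ↔ (~v ∨ ~u)) = 1 − 0.206 = 0.794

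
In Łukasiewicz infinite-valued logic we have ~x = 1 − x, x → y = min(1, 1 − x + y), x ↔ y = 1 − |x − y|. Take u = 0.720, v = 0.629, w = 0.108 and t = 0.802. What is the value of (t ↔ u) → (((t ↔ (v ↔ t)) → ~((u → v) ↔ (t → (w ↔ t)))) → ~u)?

t ↔ u = 1 − |0.802 − 0.720| = 1 − 0.082 = 0.918
v ↔ t = 1 − |0.629 − 0.802| = 1 − 0.173 = 0.827
t ↔ (v ↔ t) = 1 − |0.802 − 0.827| = 1 − 0.025 = 0.975
u → v = min(1, 1 − 0.720 + 0.629) = min(1, 0.909) = 0.909
w ↔ t = 1 − |0.108 − 0.802| = 1 − 0.694 = 0.306
t → (w ↔ t) = min(1, 1 − 0.802 + 0.306) = min(1, 0.504) = 0.504
(u → v) ↔ (t → (w ↔ t)) = 1 − |0.909 − 0.504| = 1 − 0.405 = 0.595
~((u → v) ↔ (t → (w ↔ t))) = 1 − 0.595 = 0.405
(t ↔ (v ↔ t)) → ~((u → v) ↔ (t → (w ↔ t))) = min(1, 1 − 0.975 + 0.405) = min(1, 0.430) = 0.430
~u = 1 − 0.720 = 0.280
((t ↔ (v ↔ t)) → ~((u → v) ↔ (t → (w ↔ t)))) → ~u = min(1, 1 − 0.430 + 0.280) = min(1, 0.850) = 0.850
(t ↔ u) → (((t ↔ (v ↔ t)) → ~((u → v) ↔ (t → (w ↔ t)))) → ~u) = min(1, 1 − 0.918 + 0.850) = min(1, 0.932) = 0.932

0.932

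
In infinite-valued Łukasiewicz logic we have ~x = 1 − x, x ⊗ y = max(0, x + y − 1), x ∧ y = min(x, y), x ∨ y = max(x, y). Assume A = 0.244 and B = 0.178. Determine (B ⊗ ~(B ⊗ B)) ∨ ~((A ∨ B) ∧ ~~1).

0.756

B ⊗ B = max(0, 0.178 + 0.178 − 1) = max(0, -0.644) = 0.000
~(B ⊗ B) = 1 − 0.000 = 1.000
B ⊗ ~(B ⊗ B) = max(0, 0.178 + 1.000 − 1) = max(0, 0.178) = 0.178
A ∨ B = max(0.244, 0.178) = 0.244
~1 = 1 − 1.000 = 0.000
~~1 = 1 − 0.000 = 1.000
(A ∨ B) ∧ ~~1 = min(0.244, 1.000) = 0.244
~((A ∨ B) ∧ ~~1) = 1 − 0.244 = 0.756
(B ⊗ ~(B ⊗ B)) ∨ ~((A ∨ B) ∧ ~~1) = max(0.178, 0.756) = 0.756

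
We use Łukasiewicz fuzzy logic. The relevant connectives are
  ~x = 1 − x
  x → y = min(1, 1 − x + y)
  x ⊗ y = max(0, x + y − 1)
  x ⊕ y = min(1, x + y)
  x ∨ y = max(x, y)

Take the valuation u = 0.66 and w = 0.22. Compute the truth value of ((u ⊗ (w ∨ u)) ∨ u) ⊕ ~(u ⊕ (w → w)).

w ∨ u = max(0.22, 0.66) = 0.66
u ⊗ (w ∨ u) = max(0, 0.66 + 0.66 − 1) = max(0, 0.32) = 0.32
(u ⊗ (w ∨ u)) ∨ u = max(0.32, 0.66) = 0.66
w → w = min(1, 1 − 0.22 + 0.22) = min(1, 1.00) = 1.00
u ⊕ (w → w) = min(1, 0.66 + 1.00) = min(1, 1.66) = 1.00
~(u ⊕ (w → w)) = 1 − 1.00 = 0.00
((u ⊗ (w ∨ u)) ∨ u) ⊕ ~(u ⊕ (w → w)) = min(1, 0.66 + 0.00) = min(1, 0.66) = 0.66

0.66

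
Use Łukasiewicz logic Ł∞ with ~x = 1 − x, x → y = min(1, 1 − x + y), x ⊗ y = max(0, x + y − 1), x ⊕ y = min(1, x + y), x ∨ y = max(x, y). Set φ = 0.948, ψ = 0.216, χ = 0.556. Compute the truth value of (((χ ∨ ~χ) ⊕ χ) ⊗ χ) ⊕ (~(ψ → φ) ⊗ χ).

~χ = 1 − 0.556 = 0.444
χ ∨ ~χ = max(0.556, 0.444) = 0.556
(χ ∨ ~χ) ⊕ χ = min(1, 0.556 + 0.556) = min(1, 1.112) = 1.000
((χ ∨ ~χ) ⊕ χ) ⊗ χ = max(0, 1.000 + 0.556 − 1) = max(0, 0.556) = 0.556
ψ → φ = min(1, 1 − 0.216 + 0.948) = min(1, 1.732) = 1.000
~(ψ → φ) = 1 − 1.000 = 0.000
~(ψ → φ) ⊗ χ = max(0, 0.000 + 0.556 − 1) = max(0, -0.444) = 0.000
(((χ ∨ ~χ) ⊕ χ) ⊗ χ) ⊕ (~(ψ → φ) ⊗ χ) = min(1, 0.556 + 0.000) = min(1, 0.556) = 0.556

0.556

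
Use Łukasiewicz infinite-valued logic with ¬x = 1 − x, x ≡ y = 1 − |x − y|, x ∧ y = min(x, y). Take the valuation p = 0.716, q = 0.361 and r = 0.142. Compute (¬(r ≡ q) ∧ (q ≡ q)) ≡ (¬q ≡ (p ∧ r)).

r ≡ q = 1 − |0.142 − 0.361| = 1 − 0.219 = 0.781
¬(r ≡ q) = 1 − 0.781 = 0.219
q ≡ q = 1 − |0.361 − 0.361| = 1 − 0.000 = 1.000
¬(r ≡ q) ∧ (q ≡ q) = min(0.219, 1.000) = 0.219
¬q = 1 − 0.361 = 0.639
p ∧ r = min(0.716, 0.142) = 0.142
¬q ≡ (p ∧ r) = 1 − |0.639 − 0.142| = 1 − 0.497 = 0.503
(¬(r ≡ q) ∧ (q ≡ q)) ≡ (¬q ≡ (p ∧ r)) = 1 − |0.219 − 0.503| = 1 − 0.284 = 0.716

0.716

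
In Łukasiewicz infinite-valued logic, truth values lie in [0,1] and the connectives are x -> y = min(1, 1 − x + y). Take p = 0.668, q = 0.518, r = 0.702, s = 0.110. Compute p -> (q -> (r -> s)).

1.000

r -> s = min(1, 1 − 0.702 + 0.110) = min(1, 0.408) = 0.408
q -> (r -> s) = min(1, 1 − 0.518 + 0.408) = min(1, 0.890) = 0.890
p -> (q -> (r -> s)) = min(1, 1 − 0.668 + 0.890) = min(1, 1.222) = 1.000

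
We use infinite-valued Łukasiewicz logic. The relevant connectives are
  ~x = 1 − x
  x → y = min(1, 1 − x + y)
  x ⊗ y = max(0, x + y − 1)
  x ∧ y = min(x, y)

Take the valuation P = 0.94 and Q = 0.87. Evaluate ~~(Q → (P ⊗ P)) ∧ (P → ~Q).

0.19

P ⊗ P = max(0, 0.94 + 0.94 − 1) = max(0, 0.88) = 0.88
Q → (P ⊗ P) = min(1, 1 − 0.87 + 0.88) = min(1, 1.01) = 1.00
~(Q → (P ⊗ P)) = 1 − 1.00 = 0.00
~~(Q → (P ⊗ P)) = 1 − 0.00 = 1.00
~Q = 1 − 0.87 = 0.13
P → ~Q = min(1, 1 − 0.94 + 0.13) = min(1, 0.19) = 0.19
~~(Q → (P ⊗ P)) ∧ (P → ~Q) = min(1.00, 0.19) = 0.19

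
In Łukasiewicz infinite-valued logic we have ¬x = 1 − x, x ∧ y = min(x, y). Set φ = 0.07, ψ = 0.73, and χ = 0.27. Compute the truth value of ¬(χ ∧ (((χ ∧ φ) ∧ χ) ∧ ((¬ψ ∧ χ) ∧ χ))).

0.93

χ ∧ φ = min(0.27, 0.07) = 0.07
(χ ∧ φ) ∧ χ = min(0.07, 0.27) = 0.07
¬ψ = 1 − 0.73 = 0.27
¬ψ ∧ χ = min(0.27, 0.27) = 0.27
(¬ψ ∧ χ) ∧ χ = min(0.27, 0.27) = 0.27
((χ ∧ φ) ∧ χ) ∧ ((¬ψ ∧ χ) ∧ χ) = min(0.07, 0.27) = 0.07
χ ∧ (((χ ∧ φ) ∧ χ) ∧ ((¬ψ ∧ χ) ∧ χ)) = min(0.27, 0.07) = 0.07
¬(χ ∧ (((χ ∧ φ) ∧ χ) ∧ ((¬ψ ∧ χ) ∧ χ))) = 1 − 0.07 = 0.93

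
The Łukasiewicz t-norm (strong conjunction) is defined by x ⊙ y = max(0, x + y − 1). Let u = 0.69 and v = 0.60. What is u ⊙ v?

u ⊙ v = max(0, 0.69 + 0.60 − 1) = max(0, 0.29) = 0.29
For comparison, the Gödel (minimum) t-norm min(x, y) would give 0.60.

0.29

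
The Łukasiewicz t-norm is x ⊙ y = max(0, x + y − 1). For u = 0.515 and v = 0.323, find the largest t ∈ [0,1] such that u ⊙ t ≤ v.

0.808

The residuum of the Łukasiewicz t-norm gives the supremum: min(1, 1 − 0.515 + 0.323).
1 − 0.515 + 0.323 = 0.808, so t = min(1, 0.808) = 0.808.
Check: 0.515 ⊙ 0.808 = max(0, 0.323) = 0.323 ≤ 0.323.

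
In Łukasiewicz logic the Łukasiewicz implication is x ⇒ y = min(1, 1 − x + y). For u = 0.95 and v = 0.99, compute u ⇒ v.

1.00

u ⇒ v = min(1, 1 − 0.95 + 0.99) = min(1, 1.04) = 1.00
For comparison, the Gödel implication (1 if x ≤ y else y) would give 1.00.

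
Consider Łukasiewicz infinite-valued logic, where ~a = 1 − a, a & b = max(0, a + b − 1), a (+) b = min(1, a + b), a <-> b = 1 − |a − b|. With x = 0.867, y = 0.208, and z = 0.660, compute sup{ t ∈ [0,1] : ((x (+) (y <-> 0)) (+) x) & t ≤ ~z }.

y <-> 0 = 1 − |0.208 − 0.000| = 1 − 0.208 = 0.792
x (+) (y <-> 0) = min(1, 0.867 + 0.792) = min(1, 1.659) = 1.000
(x (+) (y <-> 0)) (+) x = min(1, 1.000 + 0.867) = min(1, 1.867) = 1.000
So the left factor is (x (+) (y <-> 0)) (+) x = 1.000.
~z = 1 − 0.660 = 0.340
So the right-hand bound is ~z = 0.340.
The residuum of the Łukasiewicz t-norm gives the supremum: min(1, 1 − 1.000 + 0.340).
1 − 1.000 + 0.340 = 0.340, so t = min(1, 0.340) = 0.340.
Check: 1.000 & 0.340 = max(0, 0.340) = 0.340 ≤ 0.340.

0.340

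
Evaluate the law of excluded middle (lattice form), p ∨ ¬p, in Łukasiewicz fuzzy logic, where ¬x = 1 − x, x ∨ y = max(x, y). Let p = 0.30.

0.70

¬p = 1 − 0.30 = 0.70
p ∨ ¬p = max(0.30, 0.70) = 0.70
(The value 0.70 < 1 shows this instance is not satisfied; not a Ł∞-tautology — its value is max(a, 1−a).)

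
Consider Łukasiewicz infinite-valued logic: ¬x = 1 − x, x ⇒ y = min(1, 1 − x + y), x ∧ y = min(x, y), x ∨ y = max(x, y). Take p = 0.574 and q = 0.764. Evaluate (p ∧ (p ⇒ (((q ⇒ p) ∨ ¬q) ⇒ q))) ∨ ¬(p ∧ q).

0.574

q ⇒ p = min(1, 1 − 0.764 + 0.574) = min(1, 0.810) = 0.810
¬q = 1 − 0.764 = 0.236
(q ⇒ p) ∨ ¬q = max(0.810, 0.236) = 0.810
((q ⇒ p) ∨ ¬q) ⇒ q = min(1, 1 − 0.810 + 0.764) = min(1, 0.954) = 0.954
p ⇒ (((q ⇒ p) ∨ ¬q) ⇒ q) = min(1, 1 − 0.574 + 0.954) = min(1, 1.380) = 1.000
p ∧ (p ⇒ (((q ⇒ p) ∨ ¬q) ⇒ q)) = min(0.574, 1.000) = 0.574
p ∧ q = min(0.574, 0.764) = 0.574
¬(p ∧ q) = 1 − 0.574 = 0.426
(p ∧ (p ⇒ (((q ⇒ p) ∨ ¬q) ⇒ q))) ∨ ¬(p ∧ q) = max(0.574, 0.426) = 0.574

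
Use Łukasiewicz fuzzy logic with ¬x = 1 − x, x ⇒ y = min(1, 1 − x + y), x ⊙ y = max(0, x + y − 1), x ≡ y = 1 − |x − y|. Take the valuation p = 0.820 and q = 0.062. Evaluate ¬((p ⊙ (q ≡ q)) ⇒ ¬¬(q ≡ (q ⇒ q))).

0.758

q ≡ q = 1 − |0.062 − 0.062| = 1 − 0.000 = 1.000
p ⊙ (q ≡ q) = max(0, 0.820 + 1.000 − 1) = max(0, 0.820) = 0.820
q ⇒ q = min(1, 1 − 0.062 + 0.062) = min(1, 1.000) = 1.000
q ≡ (q ⇒ q) = 1 − |0.062 − 1.000| = 1 − 0.938 = 0.062
¬(q ≡ (q ⇒ q)) = 1 − 0.062 = 0.938
¬¬(q ≡ (q ⇒ q)) = 1 − 0.938 = 0.062
(p ⊙ (q ≡ q)) ⇒ ¬¬(q ≡ (q ⇒ q)) = min(1, 1 − 0.820 + 0.062) = min(1, 0.242) = 0.242
¬((p ⊙ (q ≡ q)) ⇒ ¬¬(q ≡ (q ⇒ q))) = 1 − 0.242 = 0.758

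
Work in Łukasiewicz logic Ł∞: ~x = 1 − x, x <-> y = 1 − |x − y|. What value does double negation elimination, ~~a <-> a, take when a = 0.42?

1.00

~a = 1 − 0.42 = 0.58
~~a = 1 − 0.58 = 0.42
~~a <-> a = 1 − |0.42 − 0.42| = 1 − 0.00 = 1.00
(As expected: always 1 in Ł∞ since negation is involutive.)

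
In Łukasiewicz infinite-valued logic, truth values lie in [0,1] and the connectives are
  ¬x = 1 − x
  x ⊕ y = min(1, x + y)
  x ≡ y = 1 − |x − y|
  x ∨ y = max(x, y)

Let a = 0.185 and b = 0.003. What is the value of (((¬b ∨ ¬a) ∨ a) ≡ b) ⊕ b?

0.009

¬b = 1 − 0.003 = 0.997
¬a = 1 − 0.185 = 0.815
¬b ∨ ¬a = max(0.997, 0.815) = 0.997
(¬b ∨ ¬a) ∨ a = max(0.997, 0.185) = 0.997
((¬b ∨ ¬a) ∨ a) ≡ b = 1 − |0.997 − 0.003| = 1 − 0.994 = 0.006
(((¬b ∨ ¬a) ∨ a) ≡ b) ⊕ b = min(1, 0.006 + 0.003) = min(1, 0.009) = 0.009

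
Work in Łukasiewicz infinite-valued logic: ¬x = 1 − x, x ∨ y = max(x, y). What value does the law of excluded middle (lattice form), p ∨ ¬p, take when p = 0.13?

0.87

¬p = 1 − 0.13 = 0.87
p ∨ ¬p = max(0.13, 0.87) = 0.87
(The value 0.87 < 1 shows this instance is not satisfied; not a Ł∞-tautology — its value is max(a, 1−a).)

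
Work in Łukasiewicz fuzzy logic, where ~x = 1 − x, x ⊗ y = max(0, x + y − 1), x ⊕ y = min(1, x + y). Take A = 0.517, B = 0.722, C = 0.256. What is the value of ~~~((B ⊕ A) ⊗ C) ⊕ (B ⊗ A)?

0.983

B ⊕ A = min(1, 0.722 + 0.517) = min(1, 1.239) = 1.000
(B ⊕ A) ⊗ C = max(0, 1.000 + 0.256 − 1) = max(0, 0.256) = 0.256
~((B ⊕ A) ⊗ C) = 1 − 0.256 = 0.744
~~((B ⊕ A) ⊗ C) = 1 − 0.744 = 0.256
~~~((B ⊕ A) ⊗ C) = 1 − 0.256 = 0.744
B ⊗ A = max(0, 0.722 + 0.517 − 1) = max(0, 0.239) = 0.239
~~~((B ⊕ A) ⊗ C) ⊕ (B ⊗ A) = min(1, 0.744 + 0.239) = min(1, 0.983) = 0.983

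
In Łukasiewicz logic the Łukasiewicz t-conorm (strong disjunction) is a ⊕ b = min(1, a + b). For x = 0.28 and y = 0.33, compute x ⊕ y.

0.61

x ⊕ y = min(1, 0.28 + 0.33) = min(1, 0.61) = 0.61
For comparison, the Gödel t-conorm max(a, b) would give 0.33.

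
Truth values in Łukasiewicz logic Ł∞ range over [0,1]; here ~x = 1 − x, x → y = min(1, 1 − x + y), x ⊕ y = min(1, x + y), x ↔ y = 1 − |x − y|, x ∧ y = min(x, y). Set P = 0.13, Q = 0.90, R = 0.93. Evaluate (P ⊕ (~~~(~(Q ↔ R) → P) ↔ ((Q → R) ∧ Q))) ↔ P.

0.90

Q ↔ R = 1 − |0.90 − 0.93| = 1 − 0.03 = 0.97
~(Q ↔ R) = 1 − 0.97 = 0.03
~(Q ↔ R) → P = min(1, 1 − 0.03 + 0.13) = min(1, 1.10) = 1.00
~(~(Q ↔ R) → P) = 1 − 1.00 = 0.00
~~(~(Q ↔ R) → P) = 1 − 0.00 = 1.00
~~~(~(Q ↔ R) → P) = 1 − 1.00 = 0.00
Q → R = min(1, 1 − 0.90 + 0.93) = min(1, 1.03) = 1.00
(Q → R) ∧ Q = min(1.00, 0.90) = 0.90
~~~(~(Q ↔ R) → P) ↔ ((Q → R) ∧ Q) = 1 − |0.00 − 0.90| = 1 − 0.90 = 0.10
P ⊕ (~~~(~(Q ↔ R) → P) ↔ ((Q → R) ∧ Q)) = min(1, 0.13 + 0.10) = min(1, 0.23) = 0.23
(P ⊕ (~~~(~(Q ↔ R) → P) ↔ ((Q → R) ∧ Q))) ↔ P = 1 − |0.23 − 0.13| = 1 − 0.10 = 0.90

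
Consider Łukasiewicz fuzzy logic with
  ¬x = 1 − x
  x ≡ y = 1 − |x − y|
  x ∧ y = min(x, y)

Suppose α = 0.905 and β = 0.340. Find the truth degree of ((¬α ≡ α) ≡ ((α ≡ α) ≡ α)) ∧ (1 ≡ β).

0.285

¬α = 1 − 0.905 = 0.095
¬α ≡ α = 1 − |0.095 − 0.905| = 1 − 0.810 = 0.190
α ≡ α = 1 − |0.905 − 0.905| = 1 − 0.000 = 1.000
(α ≡ α) ≡ α = 1 − |1.000 − 0.905| = 1 − 0.095 = 0.905
(¬α ≡ α) ≡ ((α ≡ α) ≡ α) = 1 − |0.190 − 0.905| = 1 − 0.715 = 0.285
1 ≡ β = 1 − |1.000 − 0.340| = 1 − 0.660 = 0.340
((¬α ≡ α) ≡ ((α ≡ α) ≡ α)) ∧ (1 ≡ β) = min(0.285, 0.340) = 0.285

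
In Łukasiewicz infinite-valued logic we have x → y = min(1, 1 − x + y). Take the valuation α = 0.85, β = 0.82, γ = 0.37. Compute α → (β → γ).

0.70

β → γ = min(1, 1 − 0.82 + 0.37) = min(1, 0.55) = 0.55
α → (β → γ) = min(1, 1 − 0.85 + 0.55) = min(1, 0.70) = 0.70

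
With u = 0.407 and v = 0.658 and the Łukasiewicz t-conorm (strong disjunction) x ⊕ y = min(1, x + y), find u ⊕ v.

1.000

u ⊕ v = min(1, 0.407 + 0.658) = min(1, 1.065) = 1.000
For comparison, the Gödel t-conorm max(x, y) would give 0.658.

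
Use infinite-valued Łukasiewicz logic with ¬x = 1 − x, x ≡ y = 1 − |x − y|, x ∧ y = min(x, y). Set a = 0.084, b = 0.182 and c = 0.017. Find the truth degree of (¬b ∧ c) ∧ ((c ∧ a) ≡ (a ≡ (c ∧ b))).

0.017

¬b = 1 − 0.182 = 0.818
¬b ∧ c = min(0.818, 0.017) = 0.017
c ∧ a = min(0.017, 0.084) = 0.017
c ∧ b = min(0.017, 0.182) = 0.017
a ≡ (c ∧ b) = 1 − |0.084 − 0.017| = 1 − 0.067 = 0.933
(c ∧ a) ≡ (a ≡ (c ∧ b)) = 1 − |0.017 − 0.933| = 1 − 0.916 = 0.084
(¬b ∧ c) ∧ ((c ∧ a) ≡ (a ≡ (c ∧ b))) = min(0.017, 0.084) = 0.017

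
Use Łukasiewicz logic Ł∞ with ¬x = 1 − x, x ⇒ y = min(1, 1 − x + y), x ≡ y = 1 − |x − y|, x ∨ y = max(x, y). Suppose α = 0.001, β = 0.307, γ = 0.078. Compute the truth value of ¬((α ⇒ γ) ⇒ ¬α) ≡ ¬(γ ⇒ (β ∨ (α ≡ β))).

α ⇒ γ = min(1, 1 − 0.001 + 0.078) = min(1, 1.077) = 1.000
¬α = 1 − 0.001 = 0.999
(α ⇒ γ) ⇒ ¬α = min(1, 1 − 1.000 + 0.999) = min(1, 0.999) = 0.999
¬((α ⇒ γ) ⇒ ¬α) = 1 − 0.999 = 0.001
α ≡ β = 1 − |0.001 − 0.307| = 1 − 0.306 = 0.694
β ∨ (α ≡ β) = max(0.307, 0.694) = 0.694
γ ⇒ (β ∨ (α ≡ β)) = min(1, 1 − 0.078 + 0.694) = min(1, 1.616) = 1.000
¬(γ ⇒ (β ∨ (α ≡ β))) = 1 − 1.000 = 0.000
¬((α ⇒ γ) ⇒ ¬α) ≡ ¬(γ ⇒ (β ∨ (α ≡ β))) = 1 − |0.001 − 0.000| = 1 − 0.001 = 0.999

0.999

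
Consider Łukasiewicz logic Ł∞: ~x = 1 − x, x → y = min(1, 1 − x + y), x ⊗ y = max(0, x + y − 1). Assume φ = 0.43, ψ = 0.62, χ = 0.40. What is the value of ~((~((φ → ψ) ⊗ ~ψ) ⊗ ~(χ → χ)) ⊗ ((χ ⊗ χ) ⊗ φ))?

φ → ψ = min(1, 1 − 0.43 + 0.62) = min(1, 1.19) = 1.00
~ψ = 1 − 0.62 = 0.38
(φ → ψ) ⊗ ~ψ = max(0, 1.00 + 0.38 − 1) = max(0, 0.38) = 0.38
~((φ → ψ) ⊗ ~ψ) = 1 − 0.38 = 0.62
χ → χ = min(1, 1 − 0.40 + 0.40) = min(1, 1.00) = 1.00
~(χ → χ) = 1 − 1.00 = 0.00
~((φ → ψ) ⊗ ~ψ) ⊗ ~(χ → χ) = max(0, 0.62 + 0.00 − 1) = max(0, -0.38) = 0.00
χ ⊗ χ = max(0, 0.40 + 0.40 − 1) = max(0, -0.20) = 0.00
(χ ⊗ χ) ⊗ φ = max(0, 0.00 + 0.43 − 1) = max(0, -0.57) = 0.00
(~((φ → ψ) ⊗ ~ψ) ⊗ ~(χ → χ)) ⊗ ((χ ⊗ χ) ⊗ φ) = max(0, 0.00 + 0.00 − 1) = max(0, -1.00) = 0.00
~((~((φ → ψ) ⊗ ~ψ) ⊗ ~(χ → χ)) ⊗ ((χ ⊗ χ) ⊗ φ)) = 1 − 0.00 = 1.00

1.00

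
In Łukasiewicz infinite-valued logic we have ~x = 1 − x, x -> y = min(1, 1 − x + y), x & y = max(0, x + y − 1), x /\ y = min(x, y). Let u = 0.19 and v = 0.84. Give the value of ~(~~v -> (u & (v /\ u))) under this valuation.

~v = 1 − 0.84 = 0.16
~~v = 1 − 0.16 = 0.84
v /\ u = min(0.84, 0.19) = 0.19
u & (v /\ u) = max(0, 0.19 + 0.19 − 1) = max(0, -0.62) = 0.00
~~v -> (u & (v /\ u)) = min(1, 1 − 0.84 + 0.00) = min(1, 0.16) = 0.16
~(~~v -> (u & (v /\ u))) = 1 − 0.16 = 0.84

0.84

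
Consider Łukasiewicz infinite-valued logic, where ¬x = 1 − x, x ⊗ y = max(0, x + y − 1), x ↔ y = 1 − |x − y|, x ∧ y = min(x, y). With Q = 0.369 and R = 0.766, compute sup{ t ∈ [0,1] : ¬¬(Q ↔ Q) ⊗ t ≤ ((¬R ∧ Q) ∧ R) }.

0.234

Q ↔ Q = 1 − |0.369 − 0.369| = 1 − 0.000 = 1.000
¬(Q ↔ Q) = 1 − 1.000 = 0.000
¬¬(Q ↔ Q) = 1 − 0.000 = 1.000
So the left factor is ¬¬(Q ↔ Q) = 1.000.
¬R = 1 − 0.766 = 0.234
¬R ∧ Q = min(0.234, 0.369) = 0.234
(¬R ∧ Q) ∧ R = min(0.234, 0.766) = 0.234
So the right-hand bound is (¬R ∧ Q) ∧ R = 0.234.
The residuum of the Łukasiewicz t-norm gives the supremum: min(1, 1 − 1.000 + 0.234).
1 − 1.000 + 0.234 = 0.234, so t = min(1, 0.234) = 0.234.
Check: 1.000 ⊗ 0.234 = max(0, 0.234) = 0.234 ≤ 0.234.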